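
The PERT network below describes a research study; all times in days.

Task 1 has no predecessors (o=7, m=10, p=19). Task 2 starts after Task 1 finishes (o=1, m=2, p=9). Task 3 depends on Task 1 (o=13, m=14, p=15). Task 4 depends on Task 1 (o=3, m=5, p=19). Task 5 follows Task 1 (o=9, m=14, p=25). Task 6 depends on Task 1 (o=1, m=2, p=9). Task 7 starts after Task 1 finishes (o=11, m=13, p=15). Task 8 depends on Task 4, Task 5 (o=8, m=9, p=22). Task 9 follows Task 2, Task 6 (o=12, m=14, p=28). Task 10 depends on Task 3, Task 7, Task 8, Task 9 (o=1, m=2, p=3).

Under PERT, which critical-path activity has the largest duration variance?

te_Task 1 = (7 + 4·10 + 19)/6 = 66/6 = 11; σ²_Task 1 = ((19−7)/6)² = 4.000
te_Task 2 = (1 + 4·2 + 9)/6 = 18/6 = 3; σ²_Task 2 = ((9−1)/6)² = 1.778
te_Task 3 = (13 + 4·14 + 15)/6 = 84/6 = 14; σ²_Task 3 = ((15−13)/6)² = 0.111
te_Task 4 = (3 + 4·5 + 19)/6 = 42/6 = 7; σ²_Task 4 = ((19−3)/6)² = 7.111
te_Task 5 = (9 + 4·14 + 25)/6 = 90/6 = 15; σ²_Task 5 = ((25−9)/6)² = 7.111
te_Task 6 = (1 + 4·2 + 9)/6 = 18/6 = 3; σ²_Task 6 = ((9−1)/6)² = 1.778
te_Task 7 = (11 + 4·13 + 15)/6 = 78/6 = 13; σ²_Task 7 = ((15−11)/6)² = 0.444
te_Task 8 = (8 + 4·9 + 22)/6 = 66/6 = 11; σ²_Task 8 = ((22−8)/6)² = 5.444
te_Task 9 = (12 + 4·14 + 28)/6 = 96/6 = 16; σ²_Task 9 = ((28−12)/6)² = 7.111
te_Task 10 = (1 + 4·2 + 3)/6 = 12/6 = 2; σ²_Task 10 = ((3−1)/6)² = 0.111

Forward pass:
ES_Task 1 = 0; EF_Task 1 = 11
ES_Task 2 = 11; EF_Task 2 = 11+3 = 14
ES_Task 3 = 11; EF_Task 3 = 11+14 = 25
ES_Task 4 = 11; EF_Task 4 = 11+7 = 18
ES_Task 5 = 11; EF_Task 5 = 11+15 = 26
ES_Task 6 = 11; EF_Task 6 = 11+3 = 14
ES_Task 7 = 11; EF_Task 7 = 11+13 = 24
ES_Task 8 = max(EF_Task 4=18, EF_Task 5=26) = 26; EF_Task 8 = 26+11 = 37
ES_Task 9 = max(EF_Task 2=14, EF_Task 6=14) = 14; EF_Task 9 = 14+16 = 30
ES_Task 10 = max(EF_Task 3=25, EF_Task 7=24, EF_Task 8=37, EF_Task 9=30) = 37; EF_Task 10 = 37+2 = 39
Expected project duration μ = 39 days. Critical path: Task 1 → Task 5 → Task 8 → Task 10.

Variances on critical path: σ²_Task 1=4.000, σ²_Task 5=7.111, σ²_Task 8=5.444, σ²_Task 10=0.111.
Largest is σ²_Task 5 = 7.111.

Task 5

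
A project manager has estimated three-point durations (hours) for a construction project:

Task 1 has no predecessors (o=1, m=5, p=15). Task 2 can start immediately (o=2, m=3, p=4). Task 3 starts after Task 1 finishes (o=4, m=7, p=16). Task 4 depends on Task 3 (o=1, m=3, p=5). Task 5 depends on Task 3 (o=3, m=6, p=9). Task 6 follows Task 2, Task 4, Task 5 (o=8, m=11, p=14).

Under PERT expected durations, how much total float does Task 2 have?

17 hours

te_Task 1 = (1 + 4·5 + 15)/6 = 36/6 = 6
te_Task 2 = (2 + 4·3 + 4)/6 = 18/6 = 3
te_Task 3 = (4 + 4·7 + 16)/6 = 48/6 = 8
te_Task 4 = (1 + 4·3 + 5)/6 = 18/6 = 3
te_Task 5 = (3 + 4·6 + 9)/6 = 36/6 = 6
te_Task 6 = (8 + 4·11 + 14)/6 = 66/6 = 11

Forward pass:
ES_Task 1 = 0; EF_Task 1 = 6
ES_Task 2 = 0; EF_Task 2 = 3
ES_Task 3 = 6; EF_Task 3 = 6+8 = 14
ES_Task 4 = 14; EF_Task 4 = 14+3 = 17
ES_Task 5 = 14; EF_Task 5 = 14+6 = 20
ES_Task 6 = max(EF_Task 2=3, EF_Task 4=17, EF_Task 5=20) = 20; EF_Task 6 = 20+11 = 31
Expected project duration μ = 31 hours. Critical path: Task 1 → Task 3 → Task 5 → Task 6.

Backward pass:
LF_Task 6 = 31; LS_Task 6 = 31−11 = 20
LF_Task 5 = LS_Task 6 = 20; LS_Task 5 = 20−6 = 14
LF_Task 4 = LS_Task 6 = 20; LS_Task 4 = 20−3 = 17
LF_Task 3 = min(LS_Task 4=17, LS_Task 5=14) = 14; LS_Task 3 = 14−8 = 6
LF_Task 2 = LS_Task 6 = 20; LS_Task 2 = 20−3 = 17
LF_Task 1 = LS_Task 3 = 6; LS_Task 1 = 6−6 = 0
Slack_Task 2 = LS_Task 2 − ES_Task 2 = 17 − 0 = 17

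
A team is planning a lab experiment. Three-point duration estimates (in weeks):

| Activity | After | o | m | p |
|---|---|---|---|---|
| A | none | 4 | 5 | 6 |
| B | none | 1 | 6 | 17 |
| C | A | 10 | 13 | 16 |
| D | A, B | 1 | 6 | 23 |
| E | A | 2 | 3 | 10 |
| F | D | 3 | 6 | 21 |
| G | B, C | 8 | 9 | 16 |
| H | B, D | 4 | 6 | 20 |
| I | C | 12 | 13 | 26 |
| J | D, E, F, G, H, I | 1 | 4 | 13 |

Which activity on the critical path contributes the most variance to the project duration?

I

te_A = (4 + 4·5 + 6)/6 = 30/6 = 5; σ²_A = ((6−4)/6)² = 0.111
te_B = (1 + 4·6 + 17)/6 = 42/6 = 7; σ²_B = ((17−1)/6)² = 7.111
te_C = (10 + 4·13 + 16)/6 = 78/6 = 13; σ²_C = ((16−10)/6)² = 1.000
te_D = (1 + 4·6 + 23)/6 = 48/6 = 8; σ²_D = ((23−1)/6)² = 13.444
te_E = (2 + 4·3 + 10)/6 = 24/6 = 4; σ²_E = ((10−2)/6)² = 1.778
te_F = (3 + 4·6 + 21)/6 = 48/6 = 8; σ²_F = ((21−3)/6)² = 9.000
te_G = (8 + 4·9 + 16)/6 = 60/6 = 10; σ²_G = ((16−8)/6)² = 1.778
te_H = (4 + 4·6 + 20)/6 = 48/6 = 8; σ²_H = ((20−4)/6)² = 7.111
te_I = (12 + 4·13 + 26)/6 = 90/6 = 15; σ²_I = ((26−12)/6)² = 5.444
te_J = (1 + 4·4 + 13)/6 = 30/6 = 5; σ²_J = ((13−1)/6)² = 4.000

Forward pass:
ES_A = 0; EF_A = 5
ES_B = 0; EF_B = 7
ES_C = 5; EF_C = 5+13 = 18
ES_D = max(EF_A=5, EF_B=7) = 7; EF_D = 7+8 = 15
ES_E = 5; EF_E = 5+4 = 9
ES_F = 15; EF_F = 15+8 = 23
ES_G = max(EF_B=7, EF_C=18) = 18; EF_G = 18+10 = 28
ES_H = max(EF_B=7, EF_D=15) = 15; EF_H = 15+8 = 23
ES_I = 18; EF_I = 18+15 = 33
ES_J = max(EF_D=15, EF_E=9, EF_F=23, EF_G=28, EF_H=23, EF_I=33) = 33; EF_J = 33+5 = 38
Expected project duration μ = 38 weeks. Critical path: A → C → I → J.

Variances on critical path: σ²_A=0.111, σ²_C=1.000, σ²_I=5.444, σ²_J=4.000.
Largest is σ²_I = 5.444.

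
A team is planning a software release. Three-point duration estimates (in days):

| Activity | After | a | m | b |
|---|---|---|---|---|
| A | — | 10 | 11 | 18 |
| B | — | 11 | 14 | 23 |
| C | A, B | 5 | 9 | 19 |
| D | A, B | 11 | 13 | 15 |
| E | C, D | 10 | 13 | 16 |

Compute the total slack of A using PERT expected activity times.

te_A = (10 + 4·11 + 18)/6 = 72/6 = 12
te_B = (11 + 4·14 + 23)/6 = 90/6 = 15
te_C = (5 + 4·9 + 19)/6 = 60/6 = 10
te_D = (11 + 4·13 + 15)/6 = 78/6 = 13
te_E = (10 + 4·13 + 16)/6 = 78/6 = 13

Forward pass:
ES_A = 0; EF_A = 12
ES_B = 0; EF_B = 15
ES_C = max(EF_A=12, EF_B=15) = 15; EF_C = 15+10 = 25
ES_D = max(EF_A=12, EF_B=15) = 15; EF_D = 15+13 = 28
ES_E = max(EF_C=25, EF_D=28) = 28; EF_E = 28+13 = 41
Expected project duration μ = 41 days. Critical path: B → D → E.

Backward pass:
LF_E = 41; LS_E = 41−13 = 28
LF_D = LS_E = 28; LS_D = 28−13 = 15
LF_C = LS_E = 28; LS_C = 28−10 = 18
LF_B = min(LS_C=18, LS_D=15) = 15; LS_B = 15−15 = 0
LF_A = min(LS_C=18, LS_D=15) = 15; LS_A = 15−12 = 3
Slack_A = LS_A − ES_A = 3 − 0 = 3

3 days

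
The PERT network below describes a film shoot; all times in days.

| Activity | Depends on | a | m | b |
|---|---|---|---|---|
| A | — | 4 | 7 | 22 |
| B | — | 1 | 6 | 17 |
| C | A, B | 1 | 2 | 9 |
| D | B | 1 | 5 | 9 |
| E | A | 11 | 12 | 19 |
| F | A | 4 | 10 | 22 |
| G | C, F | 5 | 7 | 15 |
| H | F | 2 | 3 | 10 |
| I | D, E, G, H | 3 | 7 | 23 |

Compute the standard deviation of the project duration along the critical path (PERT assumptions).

5.65 days

te_A = (4 + 4·7 + 22)/6 = 54/6 = 9; σ²_A = ((22−4)/6)² = 9.000
te_B = (1 + 4·6 + 17)/6 = 42/6 = 7; σ²_B = ((17−1)/6)² = 7.111
te_C = (1 + 4·2 + 9)/6 = 18/6 = 3; σ²_C = ((9−1)/6)² = 1.778
te_D = (1 + 4·5 + 9)/6 = 30/6 = 5; σ²_D = ((9−1)/6)² = 1.778
te_E = (11 + 4·12 + 19)/6 = 78/6 = 13; σ²_E = ((19−11)/6)² = 1.778
te_F = (4 + 4·10 + 22)/6 = 66/6 = 11; σ²_F = ((22−4)/6)² = 9.000
te_G = (5 + 4·7 + 15)/6 = 48/6 = 8; σ²_G = ((15−5)/6)² = 2.778
te_H = (2 + 4·3 + 10)/6 = 24/6 = 4; σ²_H = ((10−2)/6)² = 1.778
te_I = (3 + 4·7 + 23)/6 = 54/6 = 9; σ²_I = ((23−3)/6)² = 11.111

Forward pass:
ES_A = 0; EF_A = 9
ES_B = 0; EF_B = 7
ES_C = max(EF_A=9, EF_B=7) = 9; EF_C = 9+3 = 12
ES_D = 7; EF_D = 7+5 = 12
ES_E = 9; EF_E = 9+13 = 22
ES_F = 9; EF_F = 9+11 = 20
ES_G = max(EF_C=12, EF_F=20) = 20; EF_G = 20+8 = 28
ES_H = 20; EF_H = 20+4 = 24
ES_I = max(EF_D=12, EF_E=22, EF_G=28, EF_H=24) = 28; EF_I = 28+9 = 37
Expected project duration μ = 37 days. Critical path: A → F → G → I.

Variance along critical path = 9.000 + 9.000 + 2.778 + 11.111 = 31.889
σ = √31.889 = 5.647 days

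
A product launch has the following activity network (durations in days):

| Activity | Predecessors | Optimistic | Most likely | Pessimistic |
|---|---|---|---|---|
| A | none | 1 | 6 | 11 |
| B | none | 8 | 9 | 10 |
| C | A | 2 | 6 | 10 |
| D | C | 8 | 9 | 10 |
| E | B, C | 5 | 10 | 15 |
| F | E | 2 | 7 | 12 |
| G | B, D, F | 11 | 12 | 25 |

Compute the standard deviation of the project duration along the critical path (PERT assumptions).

te_A = (1 + 4·6 + 11)/6 = 36/6 = 6; σ²_A = ((11−1)/6)² = 2.778
te_B = (8 + 4·9 + 10)/6 = 54/6 = 9; σ²_B = ((10−8)/6)² = 0.111
te_C = (2 + 4·6 + 10)/6 = 36/6 = 6; σ²_C = ((10−2)/6)² = 1.778
te_D = (8 + 4·9 + 10)/6 = 54/6 = 9; σ²_D = ((10−8)/6)² = 0.111
te_E = (5 + 4·10 + 15)/6 = 60/6 = 10; σ²_E = ((15−5)/6)² = 2.778
te_F = (2 + 4·7 + 12)/6 = 42/6 = 7; σ²_F = ((12−2)/6)² = 2.778
te_G = (11 + 4·12 + 25)/6 = 84/6 = 14; σ²_G = ((25−11)/6)² = 5.444

Forward pass:
ES_A = 0; EF_A = 6
ES_B = 0; EF_B = 9
ES_C = 6; EF_C = 6+6 = 12
ES_D = 12; EF_D = 12+9 = 21
ES_E = max(EF_B=9, EF_C=12) = 12; EF_E = 12+10 = 22
ES_F = 22; EF_F = 22+7 = 29
ES_G = max(EF_B=9, EF_D=21, EF_F=29) = 29; EF_G = 29+14 = 43
Expected project duration μ = 43 days. Critical path: A → C → E → F → G.

Variance along critical path = 2.778 + 1.778 + 2.778 + 2.778 + 5.444 = 15.556
σ = √15.556 = 3.944 days

3.94 days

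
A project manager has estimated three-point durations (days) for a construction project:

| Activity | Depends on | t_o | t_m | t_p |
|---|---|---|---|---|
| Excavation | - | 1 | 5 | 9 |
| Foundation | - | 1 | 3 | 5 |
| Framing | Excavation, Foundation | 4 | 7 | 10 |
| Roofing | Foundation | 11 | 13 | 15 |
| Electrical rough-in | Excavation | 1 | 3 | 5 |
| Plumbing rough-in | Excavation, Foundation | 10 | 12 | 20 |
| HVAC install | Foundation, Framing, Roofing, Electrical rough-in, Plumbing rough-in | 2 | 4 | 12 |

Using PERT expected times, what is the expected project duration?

te_Excavation = (1 + 4·5 + 9)/6 = 30/6 = 5
te_Foundation = (1 + 4·3 + 5)/6 = 18/6 = 3
te_Framing = (4 + 4·7 + 10)/6 = 42/6 = 7
te_Roofing = (11 + 4·13 + 15)/6 = 78/6 = 13
te_Electrical rough-in = (1 + 4·3 + 5)/6 = 18/6 = 3
te_Plumbing rough-in = (10 + 4·12 + 20)/6 = 78/6 = 13
te_HVAC install = (2 + 4·4 + 12)/6 = 30/6 = 5

Forward pass:
ES_Excavation = 0; EF_Excavation = 5
ES_Foundation = 0; EF_Foundation = 3
ES_Framing = max(EF_Excavation=5, EF_Foundation=3) = 5; EF_Framing = 5+7 = 12
ES_Roofing = 3; EF_Roofing = 3+13 = 16
ES_Electrical rough-in = 5; EF_Electrical rough-in = 5+3 = 8
ES_Plumbing rough-in = max(EF_Excavation=5, EF_Foundation=3) = 5; EF_Plumbing rough-in = 5+13 = 18
ES_HVAC install = max(EF_Foundation=3, EF_Framing=12, EF_Roofing=16, EF_Electrical rough-in=8, EF_Plumbing rough-in=18) = 18; EF_HVAC install = 18+5 = 23
Expected project duration μ = 23 days. Critical path: Excavation → Plumbing rough-in → HVAC install.

23 days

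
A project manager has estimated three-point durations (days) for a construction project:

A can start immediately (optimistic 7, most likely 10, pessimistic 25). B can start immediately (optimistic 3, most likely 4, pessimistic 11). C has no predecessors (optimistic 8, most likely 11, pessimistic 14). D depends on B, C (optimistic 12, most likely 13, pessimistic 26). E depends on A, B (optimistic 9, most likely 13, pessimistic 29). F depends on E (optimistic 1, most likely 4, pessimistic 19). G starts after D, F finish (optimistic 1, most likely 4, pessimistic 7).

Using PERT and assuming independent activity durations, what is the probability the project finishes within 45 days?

0.928

te_A = (7 + 4·10 + 25)/6 = 72/6 = 12; σ²_A = ((25−7)/6)² = 9.000
te_B = (3 + 4·4 + 11)/6 = 30/6 = 5; σ²_B = ((11−3)/6)² = 1.778
te_C = (8 + 4·11 + 14)/6 = 66/6 = 11; σ²_C = ((14−8)/6)² = 1.000
te_D = (12 + 4·13 + 26)/6 = 90/6 = 15; σ²_D = ((26−12)/6)² = 5.444
te_E = (9 + 4·13 + 29)/6 = 90/6 = 15; σ²_E = ((29−9)/6)² = 11.111
te_F = (1 + 4·4 + 19)/6 = 36/6 = 6; σ²_F = ((19−1)/6)² = 9.000
te_G = (1 + 4·4 + 7)/6 = 24/6 = 4; σ²_G = ((7−1)/6)² = 1.000

Forward pass:
ES_A = 0; EF_A = 12
ES_B = 0; EF_B = 5
ES_C = 0; EF_C = 11
ES_D = max(EF_B=5, EF_C=11) = 11; EF_D = 11+15 = 26
ES_E = max(EF_A=12, EF_B=5) = 12; EF_E = 12+15 = 27
ES_F = 27; EF_F = 27+6 = 33
ES_G = max(EF_D=26, EF_F=33) = 33; EF_G = 33+4 = 37
Expected project duration μ = 37 days. Critical path: A → E → F → G.

Variance along critical path = 9.000 + 11.111 + 9.000 + 1.000 = 30.111; σ = √30.111 = 5.487 days.
Z = (45 − 37) / 5.487 = 1.458
P(T ≤ 45) = Φ(1.458) ≈ 0.928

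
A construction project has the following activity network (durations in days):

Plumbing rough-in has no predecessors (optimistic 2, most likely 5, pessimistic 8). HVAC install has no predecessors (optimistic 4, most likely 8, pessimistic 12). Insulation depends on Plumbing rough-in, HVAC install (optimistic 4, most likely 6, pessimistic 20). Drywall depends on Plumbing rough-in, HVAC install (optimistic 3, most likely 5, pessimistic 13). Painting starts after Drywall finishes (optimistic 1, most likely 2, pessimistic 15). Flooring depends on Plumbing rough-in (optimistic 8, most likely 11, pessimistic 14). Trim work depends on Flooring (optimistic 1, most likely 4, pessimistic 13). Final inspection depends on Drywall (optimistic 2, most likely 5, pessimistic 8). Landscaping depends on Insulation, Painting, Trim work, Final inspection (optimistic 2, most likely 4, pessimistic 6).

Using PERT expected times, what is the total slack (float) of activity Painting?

te_Plumbing rough-in = (2 + 4·5 + 8)/6 = 30/6 = 5
te_HVAC install = (4 + 4·8 + 12)/6 = 48/6 = 8
te_Insulation = (4 + 4·6 + 20)/6 = 48/6 = 8
te_Drywall = (3 + 4·5 + 13)/6 = 36/6 = 6
te_Painting = (1 + 4·2 + 15)/6 = 24/6 = 4
te_Flooring = (8 + 4·11 + 14)/6 = 66/6 = 11
te_Trim work = (1 + 4·4 + 13)/6 = 30/6 = 5
te_Final inspection = (2 + 4·5 + 8)/6 = 30/6 = 5
te_Landscaping = (2 + 4·4 + 6)/6 = 24/6 = 4

Forward pass:
ES_Plumbing rough-in = 0; EF_Plumbing rough-in = 5
ES_HVAC install = 0; EF_HVAC install = 8
ES_Insulation = max(EF_Plumbing rough-in=5, EF_HVAC install=8) = 8; EF_Insulation = 8+8 = 16
ES_Drywall = max(EF_Plumbing rough-in=5, EF_HVAC install=8) = 8; EF_Drywall = 8+6 = 14
ES_Painting = 14; EF_Painting = 14+4 = 18
ES_Flooring = 5; EF_Flooring = 5+11 = 16
ES_Trim work = 16; EF_Trim work = 16+5 = 21
ES_Final inspection = 14; EF_Final inspection = 14+5 = 19
ES_Landscaping = max(EF_Insulation=16, EF_Painting=18, EF_Trim work=21, EF_Final inspection=19) = 21; EF_Landscaping = 21+4 = 25
Expected project duration μ = 25 days. Critical path: Plumbing rough-in → Flooring → Trim work → Landscaping.

Backward pass:
LF_Landscaping = 25; LS_Landscaping = 25−4 = 21
LF_Final inspection = LS_Landscaping = 21; LS_Final inspection = 21−5 = 16
LF_Trim work = LS_Landscaping = 21; LS_Trim work = 21−5 = 16
LF_Flooring = LS_Trim work = 16; LS_Flooring = 16−11 = 5
LF_Painting = LS_Landscaping = 21; LS_Painting = 21−4 = 17
LF_Drywall = min(LS_Painting=17, LS_Final inspection=16) = 16; LS_Drywall = 16−6 = 10
LF_Insulation = LS_Landscaping = 21; LS_Insulation = 21−8 = 13
LF_HVAC install = min(LS_Insulation=13, LS_Drywall=10) = 10; LS_HVAC install = 10−8 = 2
LF_Plumbing rough-in = min(LS_Insulation=13, LS_Drywall=10, LS_Flooring=5) = 5; LS_Plumbing rough-in = 5−5 = 0
Slack_Painting = LS_Painting − ES_Painting = 17 − 14 = 3

3 days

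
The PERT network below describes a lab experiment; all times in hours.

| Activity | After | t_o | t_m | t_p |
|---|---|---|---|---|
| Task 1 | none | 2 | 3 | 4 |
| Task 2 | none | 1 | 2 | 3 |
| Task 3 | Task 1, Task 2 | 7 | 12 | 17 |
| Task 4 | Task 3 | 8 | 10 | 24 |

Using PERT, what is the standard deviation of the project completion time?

te_Task 1 = (2 + 4·3 + 4)/6 = 18/6 = 3; σ²_Task 1 = ((4−2)/6)² = 0.111
te_Task 2 = (1 + 4·2 + 3)/6 = 12/6 = 2; σ²_Task 2 = ((3−1)/6)² = 0.111
te_Task 3 = (7 + 4·12 + 17)/6 = 72/6 = 12; σ²_Task 3 = ((17−7)/6)² = 2.778
te_Task 4 = (8 + 4·10 + 24)/6 = 72/6 = 12; σ²_Task 4 = ((24−8)/6)² = 7.111

Forward pass:
ES_Task 1 = 0; EF_Task 1 = 3
ES_Task 2 = 0; EF_Task 2 = 2
ES_Task 3 = max(EF_Task 1=3, EF_Task 2=2) = 3; EF_Task 3 = 3+12 = 15
ES_Task 4 = 15; EF_Task 4 = 15+12 = 27
Expected project duration μ = 27 hours. Critical path: Task 1 → Task 3 → Task 4.

Variance along critical path = 0.111 + 2.778 + 7.111 = 10.000
σ = √10.000 = 3.162 hours

3.16 hours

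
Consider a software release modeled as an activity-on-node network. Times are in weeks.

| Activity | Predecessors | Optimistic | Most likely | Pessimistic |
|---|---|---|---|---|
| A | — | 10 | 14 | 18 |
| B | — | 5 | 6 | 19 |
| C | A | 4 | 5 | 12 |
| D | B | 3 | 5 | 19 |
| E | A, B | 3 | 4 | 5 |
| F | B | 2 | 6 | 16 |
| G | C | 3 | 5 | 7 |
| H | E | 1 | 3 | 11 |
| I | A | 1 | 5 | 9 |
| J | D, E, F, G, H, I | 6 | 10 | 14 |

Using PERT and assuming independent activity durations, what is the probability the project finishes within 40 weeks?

te_A = (10 + 4·14 + 18)/6 = 84/6 = 14; σ²_A = ((18−10)/6)² = 1.778
te_B = (5 + 4·6 + 19)/6 = 48/6 = 8; σ²_B = ((19−5)/6)² = 5.444
te_C = (4 + 4·5 + 12)/6 = 36/6 = 6; σ²_C = ((12−4)/6)² = 1.778
te_D = (3 + 4·5 + 19)/6 = 42/6 = 7; σ²_D = ((19−3)/6)² = 7.111
te_E = (3 + 4·4 + 5)/6 = 24/6 = 4; σ²_E = ((5−3)/6)² = 0.111
te_F = (2 + 4·6 + 16)/6 = 42/6 = 7; σ²_F = ((16−2)/6)² = 5.444
te_G = (3 + 4·5 + 7)/6 = 30/6 = 5; σ²_G = ((7−3)/6)² = 0.444
te_H = (1 + 4·3 + 11)/6 = 24/6 = 4; σ²_H = ((11−1)/6)² = 2.778
te_I = (1 + 4·5 + 9)/6 = 30/6 = 5; σ²_I = ((9−1)/6)² = 1.778
te_J = (6 + 4·10 + 14)/6 = 60/6 = 10; σ²_J = ((14−6)/6)² = 1.778

Forward pass:
ES_A = 0; EF_A = 14
ES_B = 0; EF_B = 8
ES_C = 14; EF_C = 14+6 = 20
ES_D = 8; EF_D = 8+7 = 15
ES_E = max(EF_A=14, EF_B=8) = 14; EF_E = 14+4 = 18
ES_F = 8; EF_F = 8+7 = 15
ES_G = 20; EF_G = 20+5 = 25
ES_H = 18; EF_H = 18+4 = 22
ES_I = 14; EF_I = 14+5 = 19
ES_J = max(EF_D=15, EF_E=18, EF_F=15, EF_G=25, EF_H=22, EF_I=19) = 25; EF_J = 25+10 = 35
Expected project duration μ = 35 weeks. Critical path: A → C → G → J.

Variance along critical path = 1.778 + 1.778 + 0.444 + 1.778 = 5.778; σ = √5.778 = 2.404 weeks.
Z = (40 − 35) / 2.404 = 2.080
P(T ≤ 40) = Φ(2.080) ≈ 0.981

0.981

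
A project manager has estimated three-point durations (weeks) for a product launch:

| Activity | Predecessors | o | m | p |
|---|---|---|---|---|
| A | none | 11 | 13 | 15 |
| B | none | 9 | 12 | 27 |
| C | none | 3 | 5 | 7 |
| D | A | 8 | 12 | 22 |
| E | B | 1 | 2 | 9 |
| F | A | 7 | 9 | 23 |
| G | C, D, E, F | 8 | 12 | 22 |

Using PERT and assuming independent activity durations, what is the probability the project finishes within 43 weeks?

te_A = (11 + 4·13 + 15)/6 = 78/6 = 13; σ²_A = ((15−11)/6)² = 0.444
te_B = (9 + 4·12 + 27)/6 = 84/6 = 14; σ²_B = ((27−9)/6)² = 9.000
te_C = (3 + 4·5 + 7)/6 = 30/6 = 5; σ²_C = ((7−3)/6)² = 0.444
te_D = (8 + 4·12 + 22)/6 = 78/6 = 13; σ²_D = ((22−8)/6)² = 5.444
te_E = (1 + 4·2 + 9)/6 = 18/6 = 3; σ²_E = ((9−1)/6)² = 1.778
te_F = (7 + 4·9 + 23)/6 = 66/6 = 11; σ²_F = ((23−7)/6)² = 7.111
te_G = (8 + 4·12 + 22)/6 = 78/6 = 13; σ²_G = ((22−8)/6)² = 5.444

Forward pass:
ES_A = 0; EF_A = 13
ES_B = 0; EF_B = 14
ES_C = 0; EF_C = 5
ES_D = 13; EF_D = 13+13 = 26
ES_E = 14; EF_E = 14+3 = 17
ES_F = 13; EF_F = 13+11 = 24
ES_G = max(EF_C=5, EF_D=26, EF_E=17, EF_F=24) = 26; EF_G = 26+13 = 39
Expected project duration μ = 39 weeks. Critical path: A → D → G.

Variance along critical path = 0.444 + 5.444 + 5.444 = 11.333; σ = √11.333 = 3.367 weeks.
Z = (43 − 39) / 3.367 = 1.188
P(T ≤ 43) = Φ(1.188) ≈ 0.883

0.883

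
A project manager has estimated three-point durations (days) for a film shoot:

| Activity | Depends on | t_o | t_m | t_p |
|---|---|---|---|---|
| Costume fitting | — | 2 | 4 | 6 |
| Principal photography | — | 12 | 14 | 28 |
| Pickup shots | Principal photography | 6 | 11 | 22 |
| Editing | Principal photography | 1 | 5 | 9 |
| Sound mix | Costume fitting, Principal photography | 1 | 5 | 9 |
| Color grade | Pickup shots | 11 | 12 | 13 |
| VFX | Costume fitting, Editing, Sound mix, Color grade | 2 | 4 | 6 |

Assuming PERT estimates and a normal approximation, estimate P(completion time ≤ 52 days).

te_Costume fitting = (2 + 4·4 + 6)/6 = 24/6 = 4; σ²_Costume fitting = ((6−2)/6)² = 0.444
te_Principal photography = (12 + 4·14 + 28)/6 = 96/6 = 16; σ²_Principal photography = ((28−12)/6)² = 7.111
te_Pickup shots = (6 + 4·11 + 22)/6 = 72/6 = 12; σ²_Pickup shots = ((22−6)/6)² = 7.111
te_Editing = (1 + 4·5 + 9)/6 = 30/6 = 5; σ²_Editing = ((9−1)/6)² = 1.778
te_Sound mix = (1 + 4·5 + 9)/6 = 30/6 = 5; σ²_Sound mix = ((9−1)/6)² = 1.778
te_Color grade = (11 + 4·12 + 13)/6 = 72/6 = 12; σ²_Color grade = ((13−11)/6)² = 0.111
te_VFX = (2 + 4·4 + 6)/6 = 24/6 = 4; σ²_VFX = ((6−2)/6)² = 0.444

Forward pass:
ES_Costume fitting = 0; EF_Costume fitting = 4
ES_Principal photography = 0; EF_Principal photography = 16
ES_Pickup shots = 16; EF_Pickup shots = 16+12 = 28
ES_Editing = 16; EF_Editing = 16+5 = 21
ES_Sound mix = max(EF_Costume fitting=4, EF_Principal photography=16) = 16; EF_Sound mix = 16+5 = 21
ES_Color grade = 28; EF_Color grade = 28+12 = 40
ES_VFX = max(EF_Costume fitting=4, EF_Editing=21, EF_Sound mix=21, EF_Color grade=40) = 40; EF_VFX = 40+4 = 44
Expected project duration μ = 44 days. Critical path: Principal photography → Pickup shots → Color grade → VFX.

Variance along critical path = 7.111 + 7.111 + 0.111 + 0.444 = 14.778; σ = √14.778 = 3.844 days.
Z = (52 − 44) / 3.844 = 2.081
P(T ≤ 52) = Φ(2.081) ≈ 0.981

0.981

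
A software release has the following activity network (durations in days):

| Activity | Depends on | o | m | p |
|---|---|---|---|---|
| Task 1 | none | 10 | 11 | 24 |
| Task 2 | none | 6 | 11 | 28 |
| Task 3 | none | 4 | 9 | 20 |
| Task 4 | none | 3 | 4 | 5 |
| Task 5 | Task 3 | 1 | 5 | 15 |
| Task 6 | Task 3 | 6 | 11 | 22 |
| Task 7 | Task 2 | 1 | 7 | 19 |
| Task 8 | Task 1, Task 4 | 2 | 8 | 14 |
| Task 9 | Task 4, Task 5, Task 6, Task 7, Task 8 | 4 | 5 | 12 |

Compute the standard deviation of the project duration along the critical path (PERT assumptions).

4.00 days

te_Task 1 = (10 + 4·11 + 24)/6 = 78/6 = 13; σ²_Task 1 = ((24−10)/6)² = 5.444
te_Task 2 = (6 + 4·11 + 28)/6 = 78/6 = 13; σ²_Task 2 = ((28−6)/6)² = 13.444
te_Task 3 = (4 + 4·9 + 20)/6 = 60/6 = 10; σ²_Task 3 = ((20−4)/6)² = 7.111
te_Task 4 = (3 + 4·4 + 5)/6 = 24/6 = 4; σ²_Task 4 = ((5−3)/6)² = 0.111
te_Task 5 = (1 + 4·5 + 15)/6 = 36/6 = 6; σ²_Task 5 = ((15−1)/6)² = 5.444
te_Task 6 = (6 + 4·11 + 22)/6 = 72/6 = 12; σ²_Task 6 = ((22−6)/6)² = 7.111
te_Task 7 = (1 + 4·7 + 19)/6 = 48/6 = 8; σ²_Task 7 = ((19−1)/6)² = 9.000
te_Task 8 = (2 + 4·8 + 14)/6 = 48/6 = 8; σ²_Task 8 = ((14−2)/6)² = 4.000
te_Task 9 = (4 + 4·5 + 12)/6 = 36/6 = 6; σ²_Task 9 = ((12−4)/6)² = 1.778

Forward pass:
ES_Task 1 = 0; EF_Task 1 = 13
ES_Task 2 = 0; EF_Task 2 = 13
ES_Task 3 = 0; EF_Task 3 = 10
ES_Task 4 = 0; EF_Task 4 = 4
ES_Task 5 = 10; EF_Task 5 = 10+6 = 16
ES_Task 6 = 10; EF_Task 6 = 10+12 = 22
ES_Task 7 = 13; EF_Task 7 = 13+8 = 21
ES_Task 8 = max(EF_Task 1=13, EF_Task 4=4) = 13; EF_Task 8 = 13+8 = 21
ES_Task 9 = max(EF_Task 4=4, EF_Task 5=16, EF_Task 6=22, EF_Task 7=21, EF_Task 8=21) = 22; EF_Task 9 = 22+6 = 28
Expected project duration μ = 28 days. Critical path: Task 3 → Task 6 → Task 9.

Variance along critical path = 7.111 + 7.111 + 1.778 = 16.000
σ = √16.000 = 4.000 days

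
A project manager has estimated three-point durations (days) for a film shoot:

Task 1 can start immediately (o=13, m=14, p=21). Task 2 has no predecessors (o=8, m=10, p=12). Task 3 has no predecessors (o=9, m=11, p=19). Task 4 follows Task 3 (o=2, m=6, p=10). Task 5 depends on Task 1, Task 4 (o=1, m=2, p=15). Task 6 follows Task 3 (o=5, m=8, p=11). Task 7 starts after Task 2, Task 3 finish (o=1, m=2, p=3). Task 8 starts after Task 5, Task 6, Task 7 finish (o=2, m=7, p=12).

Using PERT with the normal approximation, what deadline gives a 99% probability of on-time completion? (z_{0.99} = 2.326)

37.3 days

te_Task 1 = (13 + 4·14 + 21)/6 = 90/6 = 15; σ²_Task 1 = ((21−13)/6)² = 1.778
te_Task 2 = (8 + 4·10 + 12)/6 = 60/6 = 10; σ²_Task 2 = ((12−8)/6)² = 0.444
te_Task 3 = (9 + 4·11 + 19)/6 = 72/6 = 12; σ²_Task 3 = ((19−9)/6)² = 2.778
te_Task 4 = (2 + 4·6 + 10)/6 = 36/6 = 6; σ²_Task 4 = ((10−2)/6)² = 1.778
te_Task 5 = (1 + 4·2 + 15)/6 = 24/6 = 4; σ²_Task 5 = ((15−1)/6)² = 5.444
te_Task 6 = (5 + 4·8 + 11)/6 = 48/6 = 8; σ²_Task 6 = ((11−5)/6)² = 1.000
te_Task 7 = (1 + 4·2 + 3)/6 = 12/6 = 2; σ²_Task 7 = ((3−1)/6)² = 0.111
te_Task 8 = (2 + 4·7 + 12)/6 = 42/6 = 7; σ²_Task 8 = ((12−2)/6)² = 2.778

Forward pass:
ES_Task 1 = 0; EF_Task 1 = 15
ES_Task 2 = 0; EF_Task 2 = 10
ES_Task 3 = 0; EF_Task 3 = 12
ES_Task 4 = 12; EF_Task 4 = 12+6 = 18
ES_Task 5 = max(EF_Task 1=15, EF_Task 4=18) = 18; EF_Task 5 = 18+4 = 22
ES_Task 6 = 12; EF_Task 6 = 12+8 = 20
ES_Task 7 = max(EF_Task 2=10, EF_Task 3=12) = 12; EF_Task 7 = 12+2 = 14
ES_Task 8 = max(EF_Task 5=22, EF_Task 6=20, EF_Task 7=14) = 22; EF_Task 8 = 22+7 = 29
Expected project duration μ = 29 days. Critical path: Task 3 → Task 4 → Task 5 → Task 8.

Variance along critical path = 2.778 + 1.778 + 5.444 + 2.778 = 12.778; σ = 3.575 days.
D = μ + z·σ = 29 + 2.326·3.575 = 37.3 days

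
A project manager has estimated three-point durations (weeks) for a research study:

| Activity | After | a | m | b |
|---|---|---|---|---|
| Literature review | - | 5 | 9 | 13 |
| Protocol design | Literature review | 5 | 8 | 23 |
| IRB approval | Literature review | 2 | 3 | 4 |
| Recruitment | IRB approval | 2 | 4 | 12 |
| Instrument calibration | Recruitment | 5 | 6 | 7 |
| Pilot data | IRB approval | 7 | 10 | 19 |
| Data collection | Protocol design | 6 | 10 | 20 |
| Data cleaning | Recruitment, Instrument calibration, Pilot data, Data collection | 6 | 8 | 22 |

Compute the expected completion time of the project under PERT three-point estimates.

te_Literature review = (5 + 4·9 + 13)/6 = 54/6 = 9
te_Protocol design = (5 + 4·8 + 23)/6 = 60/6 = 10
te_IRB approval = (2 + 4·3 + 4)/6 = 18/6 = 3
te_Recruitment = (2 + 4·4 + 12)/6 = 30/6 = 5
te_Instrument calibration = (5 + 4·6 + 7)/6 = 36/6 = 6
te_Pilot data = (7 + 4·10 + 19)/6 = 66/6 = 11
te_Data collection = (6 + 4·10 + 20)/6 = 66/6 = 11
te_Data cleaning = (6 + 4·8 + 22)/6 = 60/6 = 10

Forward pass:
ES_Literature review = 0; EF_Literature review = 9
ES_Protocol design = 9; EF_Protocol design = 9+10 = 19
ES_IRB approval = 9; EF_IRB approval = 9+3 = 12
ES_Recruitment = 12; EF_Recruitment = 12+5 = 17
ES_Instrument calibration = 17; EF_Instrument calibration = 17+6 = 23
ES_Pilot data = 12; EF_Pilot data = 12+11 = 23
ES_Data collection = 19; EF_Data collection = 19+11 = 30
ES_Data cleaning = max(EF_Recruitment=17, EF_Instrument calibration=23, EF_Pilot data=23, EF_Data collection=30) = 30; EF_Data cleaning = 30+10 = 40
Expected project duration μ = 40 weeks. Critical path: Literature review → Protocol design → Data collection → Data cleaning.

40 weeks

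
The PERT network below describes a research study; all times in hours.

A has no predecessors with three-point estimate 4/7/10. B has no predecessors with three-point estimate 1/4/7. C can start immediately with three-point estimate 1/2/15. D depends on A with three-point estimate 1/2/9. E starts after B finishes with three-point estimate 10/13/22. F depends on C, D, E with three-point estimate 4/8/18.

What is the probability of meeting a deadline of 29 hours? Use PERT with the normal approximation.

te_A = (4 + 4·7 + 10)/6 = 42/6 = 7; σ²_A = ((10−4)/6)² = 1.000
te_B = (1 + 4·4 + 7)/6 = 24/6 = 4; σ²_B = ((7−1)/6)² = 1.000
te_C = (1 + 4·2 + 15)/6 = 24/6 = 4; σ²_C = ((15−1)/6)² = 5.444
te_D = (1 + 4·2 + 9)/6 = 18/6 = 3; σ²_D = ((9−1)/6)² = 1.778
te_E = (10 + 4·13 + 22)/6 = 84/6 = 14; σ²_E = ((22−10)/6)² = 4.000
te_F = (4 + 4·8 + 18)/6 = 54/6 = 9; σ²_F = ((18−4)/6)² = 5.444

Forward pass:
ES_A = 0; EF_A = 7
ES_B = 0; EF_B = 4
ES_C = 0; EF_C = 4
ES_D = 7; EF_D = 7+3 = 10
ES_E = 4; EF_E = 4+14 = 18
ES_F = max(EF_C=4, EF_D=10, EF_E=18) = 18; EF_F = 18+9 = 27
Expected project duration μ = 27 hours. Critical path: B → E → F.

Variance along critical path = 1.000 + 4.000 + 5.444 = 10.444; σ = √10.444 = 3.232 hours.
Z = (29 − 27) / 3.232 = 0.619
P(T ≤ 29) = Φ(0.619) ≈ 0.732

0.732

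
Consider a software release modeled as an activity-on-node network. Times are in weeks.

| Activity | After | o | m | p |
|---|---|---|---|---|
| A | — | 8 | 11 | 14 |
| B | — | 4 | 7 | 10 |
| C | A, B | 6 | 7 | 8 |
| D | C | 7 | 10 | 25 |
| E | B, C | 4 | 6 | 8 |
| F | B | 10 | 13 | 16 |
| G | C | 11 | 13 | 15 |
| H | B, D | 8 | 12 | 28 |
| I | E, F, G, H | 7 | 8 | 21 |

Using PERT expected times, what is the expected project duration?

te_A = (8 + 4·11 + 14)/6 = 66/6 = 11
te_B = (4 + 4·7 + 10)/6 = 42/6 = 7
te_C = (6 + 4·7 + 8)/6 = 42/6 = 7
te_D = (7 + 4·10 + 25)/6 = 72/6 = 12
te_E = (4 + 4·6 + 8)/6 = 36/6 = 6
te_F = (10 + 4·13 + 16)/6 = 78/6 = 13
te_G = (11 + 4·13 + 15)/6 = 78/6 = 13
te_H = (8 + 4·12 + 28)/6 = 84/6 = 14
te_I = (7 + 4·8 + 21)/6 = 60/6 = 10

Forward pass:
ES_A = 0; EF_A = 11
ES_B = 0; EF_B = 7
ES_C = max(EF_A=11, EF_B=7) = 11; EF_C = 11+7 = 18
ES_D = 18; EF_D = 18+12 = 30
ES_E = max(EF_B=7, EF_C=18) = 18; EF_E = 18+6 = 24
ES_F = 7; EF_F = 7+13 = 20
ES_G = 18; EF_G = 18+13 = 31
ES_H = max(EF_B=7, EF_D=30) = 30; EF_H = 30+14 = 44
ES_I = max(EF_E=24, EF_F=20, EF_G=31, EF_H=44) = 44; EF_I = 44+10 = 54
Expected project duration μ = 54 weeks. Critical path: A → C → D → H → I.

54 weeks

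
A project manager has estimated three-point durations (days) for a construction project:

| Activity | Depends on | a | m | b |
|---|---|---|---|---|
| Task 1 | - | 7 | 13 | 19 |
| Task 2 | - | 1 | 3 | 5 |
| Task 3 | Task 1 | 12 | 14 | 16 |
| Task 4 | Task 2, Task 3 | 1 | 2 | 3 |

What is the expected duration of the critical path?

29 days

te_Task 1 = (7 + 4·13 + 19)/6 = 78/6 = 13
te_Task 2 = (1 + 4·3 + 5)/6 = 18/6 = 3
te_Task 3 = (12 + 4·14 + 16)/6 = 84/6 = 14
te_Task 4 = (1 + 4·2 + 3)/6 = 12/6 = 2

Forward pass:
ES_Task 1 = 0; EF_Task 1 = 13
ES_Task 2 = 0; EF_Task 2 = 3
ES_Task 3 = 13; EF_Task 3 = 13+14 = 27
ES_Task 4 = max(EF_Task 2=3, EF_Task 3=27) = 27; EF_Task 4 = 27+2 = 29
Expected project duration μ = 29 days. Critical path: Task 1 → Task 3 → Task 4.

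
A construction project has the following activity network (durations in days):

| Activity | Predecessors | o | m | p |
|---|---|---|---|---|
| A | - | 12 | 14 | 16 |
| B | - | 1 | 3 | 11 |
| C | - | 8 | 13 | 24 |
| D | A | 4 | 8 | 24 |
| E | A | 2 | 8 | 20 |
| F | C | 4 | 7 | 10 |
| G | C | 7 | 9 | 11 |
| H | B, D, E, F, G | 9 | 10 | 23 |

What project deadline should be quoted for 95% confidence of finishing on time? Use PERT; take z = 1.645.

42.8 days

te_A = (12 + 4·14 + 16)/6 = 84/6 = 14; σ²_A = ((16−12)/6)² = 0.444
te_B = (1 + 4·3 + 11)/6 = 24/6 = 4; σ²_B = ((11−1)/6)² = 2.778
te_C = (8 + 4·13 + 24)/6 = 84/6 = 14; σ²_C = ((24−8)/6)² = 7.111
te_D = (4 + 4·8 + 24)/6 = 60/6 = 10; σ²_D = ((24−4)/6)² = 11.111
te_E = (2 + 4·8 + 20)/6 = 54/6 = 9; σ²_E = ((20−2)/6)² = 9.000
te_F = (4 + 4·7 + 10)/6 = 42/6 = 7; σ²_F = ((10−4)/6)² = 1.000
te_G = (7 + 4·9 + 11)/6 = 54/6 = 9; σ²_G = ((11−7)/6)² = 0.444
te_H = (9 + 4·10 + 23)/6 = 72/6 = 12; σ²_H = ((23−9)/6)² = 5.444

Forward pass:
ES_A = 0; EF_A = 14
ES_B = 0; EF_B = 4
ES_C = 0; EF_C = 14
ES_D = 14; EF_D = 14+10 = 24
ES_E = 14; EF_E = 14+9 = 23
ES_F = 14; EF_F = 14+7 = 21
ES_G = 14; EF_G = 14+9 = 23
ES_H = max(EF_B=4, EF_D=24, EF_E=23, EF_F=21, EF_G=23) = 24; EF_H = 24+12 = 36
Expected project duration μ = 36 days. Critical path: A → D → H.

Variance along critical path = 0.444 + 11.111 + 5.444 = 17.000; σ = 4.123 days.
D = μ + z·σ = 36 + 1.645·4.123 = 42.8 days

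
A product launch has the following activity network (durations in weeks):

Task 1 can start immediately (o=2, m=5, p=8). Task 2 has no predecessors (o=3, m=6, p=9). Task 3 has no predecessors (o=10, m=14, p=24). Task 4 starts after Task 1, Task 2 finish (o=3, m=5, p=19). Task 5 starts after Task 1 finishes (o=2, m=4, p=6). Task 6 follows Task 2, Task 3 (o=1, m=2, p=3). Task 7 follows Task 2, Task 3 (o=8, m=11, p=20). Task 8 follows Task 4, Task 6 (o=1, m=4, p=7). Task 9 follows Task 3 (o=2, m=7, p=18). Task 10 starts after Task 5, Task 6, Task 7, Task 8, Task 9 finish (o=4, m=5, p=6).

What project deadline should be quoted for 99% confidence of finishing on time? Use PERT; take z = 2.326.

39.2 weeks

te_Task 1 = (2 + 4·5 + 8)/6 = 30/6 = 5; σ²_Task 1 = ((8−2)/6)² = 1.000
te_Task 2 = (3 + 4·6 + 9)/6 = 36/6 = 6; σ²_Task 2 = ((9−3)/6)² = 1.000
te_Task 3 = (10 + 4·14 + 24)/6 = 90/6 = 15; σ²_Task 3 = ((24−10)/6)² = 5.444
te_Task 4 = (3 + 4·5 + 19)/6 = 42/6 = 7; σ²_Task 4 = ((19−3)/6)² = 7.111
te_Task 5 = (2 + 4·4 + 6)/6 = 24/6 = 4; σ²_Task 5 = ((6−2)/6)² = 0.444
te_Task 6 = (1 + 4·2 + 3)/6 = 12/6 = 2; σ²_Task 6 = ((3−1)/6)² = 0.111
te_Task 7 = (8 + 4·11 + 20)/6 = 72/6 = 12; σ²_Task 7 = ((20−8)/6)² = 4.000
te_Task 8 = (1 + 4·4 + 7)/6 = 24/6 = 4; σ²_Task 8 = ((7−1)/6)² = 1.000
te_Task 9 = (2 + 4·7 + 18)/6 = 48/6 = 8; σ²_Task 9 = ((18−2)/6)² = 7.111
te_Task 10 = (4 + 4·5 + 6)/6 = 30/6 = 5; σ²_Task 10 = ((6−4)/6)² = 0.111

Forward pass:
ES_Task 1 = 0; EF_Task 1 = 5
ES_Task 2 = 0; EF_Task 2 = 6
ES_Task 3 = 0; EF_Task 3 = 15
ES_Task 4 = max(EF_Task 1=5, EF_Task 2=6) = 6; EF_Task 4 = 6+7 = 13
ES_Task 5 = 5; EF_Task 5 = 5+4 = 9
ES_Task 6 = max(EF_Task 2=6, EF_Task 3=15) = 15; EF_Task 6 = 15+2 = 17
ES_Task 7 = max(EF_Task 2=6, EF_Task 3=15) = 15; EF_Task 7 = 15+12 = 27
ES_Task 8 = max(EF_Task 4=13, EF_Task 6=17) = 17; EF_Task 8 = 17+4 = 21
ES_Task 9 = 15; EF_Task 9 = 15+8 = 23
ES_Task 10 = max(EF_Task 5=9, EF_Task 6=17, EF_Task 7=27, EF_Task 8=21, EF_Task 9=23) = 27; EF_Task 10 = 27+5 = 32
Expected project duration μ = 32 weeks. Critical path: Task 3 → Task 7 → Task 10.

Variance along critical path = 5.444 + 4.000 + 0.111 = 9.556; σ = 3.091 weeks.
D = μ + z·σ = 32 + 2.326·3.091 = 39.2 weeks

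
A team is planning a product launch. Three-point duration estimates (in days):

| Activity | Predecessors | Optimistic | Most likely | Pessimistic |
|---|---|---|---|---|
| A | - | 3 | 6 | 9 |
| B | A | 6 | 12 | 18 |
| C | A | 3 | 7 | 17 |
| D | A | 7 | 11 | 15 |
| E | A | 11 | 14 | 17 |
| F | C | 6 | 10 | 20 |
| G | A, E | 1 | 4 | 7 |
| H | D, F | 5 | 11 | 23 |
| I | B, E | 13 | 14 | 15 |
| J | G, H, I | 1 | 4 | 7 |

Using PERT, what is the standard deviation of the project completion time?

4.68 days

te_A = (3 + 4·6 + 9)/6 = 36/6 = 6; σ²_A = ((9−3)/6)² = 1.000
te_B = (6 + 4·12 + 18)/6 = 72/6 = 12; σ²_B = ((18−6)/6)² = 4.000
te_C = (3 + 4·7 + 17)/6 = 48/6 = 8; σ²_C = ((17−3)/6)² = 5.444
te_D = (7 + 4·11 + 15)/6 = 66/6 = 11; σ²_D = ((15−7)/6)² = 1.778
te_E = (11 + 4·14 + 17)/6 = 84/6 = 14; σ²_E = ((17−11)/6)² = 1.000
te_F = (6 + 4·10 + 20)/6 = 66/6 = 11; σ²_F = ((20−6)/6)² = 5.444
te_G = (1 + 4·4 + 7)/6 = 24/6 = 4; σ²_G = ((7−1)/6)² = 1.000
te_H = (5 + 4·11 + 23)/6 = 72/6 = 12; σ²_H = ((23−5)/6)² = 9.000
te_I = (13 + 4·14 + 15)/6 = 84/6 = 14; σ²_I = ((15−13)/6)² = 0.111
te_J = (1 + 4·4 + 7)/6 = 24/6 = 4; σ²_J = ((7−1)/6)² = 1.000

Forward pass:
ES_A = 0; EF_A = 6
ES_B = 6; EF_B = 6+12 = 18
ES_C = 6; EF_C = 6+8 = 14
ES_D = 6; EF_D = 6+11 = 17
ES_E = 6; EF_E = 6+14 = 20
ES_F = 14; EF_F = 14+11 = 25
ES_G = max(EF_A=6, EF_E=20) = 20; EF_G = 20+4 = 24
ES_H = max(EF_D=17, EF_F=25) = 25; EF_H = 25+12 = 37
ES_I = max(EF_B=18, EF_E=20) = 20; EF_I = 20+14 = 34
ES_J = max(EF_G=24, EF_H=37, EF_I=34) = 37; EF_J = 37+4 = 41
Expected project duration μ = 41 days. Critical path: A → C → F → H → J.

Variance along critical path = 1.000 + 5.444 + 5.444 + 9.000 + 1.000 = 21.889
σ = √21.889 = 4.679 days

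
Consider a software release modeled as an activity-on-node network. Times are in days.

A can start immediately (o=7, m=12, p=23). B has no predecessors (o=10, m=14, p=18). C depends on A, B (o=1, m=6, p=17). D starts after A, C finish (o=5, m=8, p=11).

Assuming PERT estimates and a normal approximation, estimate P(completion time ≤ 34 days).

0.944

te_A = (7 + 4·12 + 23)/6 = 78/6 = 13; σ²_A = ((23−7)/6)² = 7.111
te_B = (10 + 4·14 + 18)/6 = 84/6 = 14; σ²_B = ((18−10)/6)² = 1.778
te_C = (1 + 4·6 + 17)/6 = 42/6 = 7; σ²_C = ((17−1)/6)² = 7.111
te_D = (5 + 4·8 + 11)/6 = 48/6 = 8; σ²_D = ((11−5)/6)² = 1.000

Forward pass:
ES_A = 0; EF_A = 13
ES_B = 0; EF_B = 14
ES_C = max(EF_A=13, EF_B=14) = 14; EF_C = 14+7 = 21
ES_D = max(EF_A=13, EF_C=21) = 21; EF_D = 21+8 = 29
Expected project duration μ = 29 days. Critical path: B → C → D.

Variance along critical path = 1.778 + 7.111 + 1.000 = 9.889; σ = √9.889 = 3.145 days.
Z = (34 − 29) / 3.145 = 1.590
P(T ≤ 34) = Φ(1.590) ≈ 0.944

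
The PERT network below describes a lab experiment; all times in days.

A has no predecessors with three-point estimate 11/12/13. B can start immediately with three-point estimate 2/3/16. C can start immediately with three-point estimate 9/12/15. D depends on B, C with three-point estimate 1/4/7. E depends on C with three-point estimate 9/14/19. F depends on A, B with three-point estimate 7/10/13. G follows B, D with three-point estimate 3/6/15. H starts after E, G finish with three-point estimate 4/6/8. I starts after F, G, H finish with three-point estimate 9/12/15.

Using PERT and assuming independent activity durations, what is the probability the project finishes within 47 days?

0.905

te_A = (11 + 4·12 + 13)/6 = 72/6 = 12; σ²_A = ((13−11)/6)² = 0.111
te_B = (2 + 4·3 + 16)/6 = 30/6 = 5; σ²_B = ((16−2)/6)² = 5.444
te_C = (9 + 4·12 + 15)/6 = 72/6 = 12; σ²_C = ((15−9)/6)² = 1.000
te_D = (1 + 4·4 + 7)/6 = 24/6 = 4; σ²_D = ((7−1)/6)² = 1.000
te_E = (9 + 4·14 + 19)/6 = 84/6 = 14; σ²_E = ((19−9)/6)² = 2.778
te_F = (7 + 4·10 + 13)/6 = 60/6 = 10; σ²_F = ((13−7)/6)² = 1.000
te_G = (3 + 4·6 + 15)/6 = 42/6 = 7; σ²_G = ((15−3)/6)² = 4.000
te_H = (4 + 4·6 + 8)/6 = 36/6 = 6; σ²_H = ((8−4)/6)² = 0.444
te_I = (9 + 4·12 + 15)/6 = 72/6 = 12; σ²_I = ((15−9)/6)² = 1.000

Forward pass:
ES_A = 0; EF_A = 12
ES_B = 0; EF_B = 5
ES_C = 0; EF_C = 12
ES_D = max(EF_B=5, EF_C=12) = 12; EF_D = 12+4 = 16
ES_E = 12; EF_E = 12+14 = 26
ES_F = max(EF_A=12, EF_B=5) = 12; EF_F = 12+10 = 22
ES_G = max(EF_B=5, EF_D=16) = 16; EF_G = 16+7 = 23
ES_H = max(EF_E=26, EF_G=23) = 26; EF_H = 26+6 = 32
ES_I = max(EF_F=22, EF_G=23, EF_H=32) = 32; EF_I = 32+12 = 44
Expected project duration μ = 44 days. Critical path: C → E → H → I.

Variance along critical path = 1.000 + 2.778 + 0.444 + 1.000 = 5.222; σ = √5.222 = 2.285 days.
Z = (47 − 44) / 2.285 = 1.313
P(T ≤ 47) = Φ(1.313) ≈ 0.905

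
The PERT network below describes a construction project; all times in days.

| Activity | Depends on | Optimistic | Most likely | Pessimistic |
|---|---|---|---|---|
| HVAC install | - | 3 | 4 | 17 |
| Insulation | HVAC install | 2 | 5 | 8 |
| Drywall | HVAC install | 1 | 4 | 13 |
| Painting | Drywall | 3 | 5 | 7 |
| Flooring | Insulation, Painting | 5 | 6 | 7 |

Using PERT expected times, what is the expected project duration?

22 days

te_HVAC install = (3 + 4·4 + 17)/6 = 36/6 = 6
te_Insulation = (2 + 4·5 + 8)/6 = 30/6 = 5
te_Drywall = (1 + 4·4 + 13)/6 = 30/6 = 5
te_Painting = (3 + 4·5 + 7)/6 = 30/6 = 5
te_Flooring = (5 + 4·6 + 7)/6 = 36/6 = 6

Forward pass:
ES_HVAC install = 0; EF_HVAC install = 6
ES_Insulation = 6; EF_Insulation = 6+5 = 11
ES_Drywall = 6; EF_Drywall = 6+5 = 11
ES_Painting = 11; EF_Painting = 11+5 = 16
ES_Flooring = max(EF_Insulation=11, EF_Painting=16) = 16; EF_Flooring = 16+6 = 22
Expected project duration μ = 22 days. Critical path: HVAC install → Drywall → Painting → Flooring.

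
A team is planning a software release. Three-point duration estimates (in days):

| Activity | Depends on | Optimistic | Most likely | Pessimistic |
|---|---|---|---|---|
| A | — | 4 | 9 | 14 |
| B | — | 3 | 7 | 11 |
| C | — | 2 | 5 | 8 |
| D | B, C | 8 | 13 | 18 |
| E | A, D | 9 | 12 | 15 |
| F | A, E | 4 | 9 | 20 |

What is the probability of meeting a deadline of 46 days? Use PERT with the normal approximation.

0.869

te_A = (4 + 4·9 + 14)/6 = 54/6 = 9; σ²_A = ((14−4)/6)² = 2.778
te_B = (3 + 4·7 + 11)/6 = 42/6 = 7; σ²_B = ((11−3)/6)² = 1.778
te_C = (2 + 4·5 + 8)/6 = 30/6 = 5; σ²_C = ((8−2)/6)² = 1.000
te_D = (8 + 4·13 + 18)/6 = 78/6 = 13; σ²_D = ((18−8)/6)² = 2.778
te_E = (9 + 4·12 + 15)/6 = 72/6 = 12; σ²_E = ((15−9)/6)² = 1.000
te_F = (4 + 4·9 + 20)/6 = 60/6 = 10; σ²_F = ((20−4)/6)² = 7.111

Forward pass:
ES_A = 0; EF_A = 9
ES_B = 0; EF_B = 7
ES_C = 0; EF_C = 5
ES_D = max(EF_B=7, EF_C=5) = 7; EF_D = 7+13 = 20
ES_E = max(EF_A=9, EF_D=20) = 20; EF_E = 20+12 = 32
ES_F = max(EF_A=9, EF_E=32) = 32; EF_F = 32+10 = 42
Expected project duration μ = 42 days. Critical path: B → D → E → F.

Variance along critical path = 1.778 + 2.778 + 1.000 + 7.111 = 12.667; σ = √12.667 = 3.559 days.
Z = (46 − 42) / 3.559 = 1.124
P(T ≤ 46) = Φ(1.124) ≈ 0.869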